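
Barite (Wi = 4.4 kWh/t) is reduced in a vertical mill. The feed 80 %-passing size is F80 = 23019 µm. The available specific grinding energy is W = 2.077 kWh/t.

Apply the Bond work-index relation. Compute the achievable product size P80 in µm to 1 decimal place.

W = 10·Wi·[P80^(−½) − F80^(−½)]
P80^-0.5 = F80^-0.5 + W/(10 Wi)
  = 2.0770/(10·4.4) + 1/√23019 = 0.047205 + 0.006591 = 0.053796
P80 = (1/0.053796)² = 18.5889² = 345.55 µm

P80 = 345.5 µm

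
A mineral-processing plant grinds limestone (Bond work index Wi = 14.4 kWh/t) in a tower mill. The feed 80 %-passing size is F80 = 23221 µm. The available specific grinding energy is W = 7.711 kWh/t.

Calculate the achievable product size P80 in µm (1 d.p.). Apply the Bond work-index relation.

W = 10 Wi / √P80 − 10 Wi / √F80
1/√P80 = 1/√F80 + W/(10·Wi)
  = 7.7110/(10·14.4) + 1/√23221 = 0.053549 + 0.006562 = 0.060111
P80 = (1/0.060111)² = 16.6359² = 276.75 µm

P80 = 276.8 µm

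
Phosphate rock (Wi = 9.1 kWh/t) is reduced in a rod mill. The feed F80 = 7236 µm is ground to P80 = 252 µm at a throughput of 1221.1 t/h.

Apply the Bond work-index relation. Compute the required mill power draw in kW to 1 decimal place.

P = 5693.6 kW

W = 10·Wi·[P80^(−½) − F80^(−½)]
W = 10·9.1·(1/√252 − 1/√7236) = 10·9.1·(0.051238) = 4.6627 kWh/t
Power = W × throughput = 4.6627 kWh/t × 1221.1 t/h = 5693.6 kW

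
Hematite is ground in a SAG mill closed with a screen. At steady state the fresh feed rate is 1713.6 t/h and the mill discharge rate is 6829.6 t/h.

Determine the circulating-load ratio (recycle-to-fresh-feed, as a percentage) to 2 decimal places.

CL = 298.55 %

Steady state: M = F + R.
R = M − F = 6829.6 − 1713.6 = 5116.0 t/h
CL = 100·R/F = 100·5116.0/1713.6 = 298.55 %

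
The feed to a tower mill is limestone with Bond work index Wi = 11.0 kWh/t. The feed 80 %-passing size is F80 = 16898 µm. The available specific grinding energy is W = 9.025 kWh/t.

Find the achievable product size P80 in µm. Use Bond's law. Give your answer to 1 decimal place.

W_Bond = 10·Wi·(1/√P₈₀ − 1/√F₈₀)
1/√P80 = 1/√F80 + W/(10·Wi)
  = 9.0250/(10·11.0) + 1/√16898 = 0.082045 + 0.007693 = 0.089738
P80 = (1/0.089738)² = 11.1435² = 124.18 µm

P80 = 124.2 µm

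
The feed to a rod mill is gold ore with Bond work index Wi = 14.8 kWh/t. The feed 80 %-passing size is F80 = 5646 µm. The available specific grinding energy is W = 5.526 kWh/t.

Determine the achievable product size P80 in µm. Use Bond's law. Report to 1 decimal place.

P80 = 389.9 µm

W = 10 Wi / √P80 − 10 Wi / √F80
⇒ 1/√P80 = W/(10·Wi) + 1/√F80
  = 5.5260/(10·14.8) + 1/√5646 = 0.037338 + 0.013309 = 0.050646
P80 = (1/0.050646)² = 19.7448² = 389.86 µm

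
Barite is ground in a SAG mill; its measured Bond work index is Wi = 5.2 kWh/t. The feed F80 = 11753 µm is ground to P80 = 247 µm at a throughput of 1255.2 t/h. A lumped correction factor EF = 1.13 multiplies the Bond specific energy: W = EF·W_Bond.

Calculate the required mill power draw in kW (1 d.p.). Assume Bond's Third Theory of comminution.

W = 10·Wi·[P80^(−½) − F80^(−½)]
W = 10·5.2·(1/√247 − 1/√11753) = 10·5.2·(0.054404) = 2.8290 kWh/t
With EF = 1.13: W = 2.8290·1.13 = 3.1968 kWh/t
P = W·T = 3.1968·1255.2 = 4012.6 kW

P = 4012.6 kW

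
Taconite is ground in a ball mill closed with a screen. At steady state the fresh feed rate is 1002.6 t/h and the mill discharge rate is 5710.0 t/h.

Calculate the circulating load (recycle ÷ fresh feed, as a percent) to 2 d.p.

CL = 469.52 %

Steady state: M = F + R.
R = M − F = 5710.0 − 1002.6 = 4707.4 t/h
CL = 100·R/F = 100·4707.4/1002.6 = 469.52 %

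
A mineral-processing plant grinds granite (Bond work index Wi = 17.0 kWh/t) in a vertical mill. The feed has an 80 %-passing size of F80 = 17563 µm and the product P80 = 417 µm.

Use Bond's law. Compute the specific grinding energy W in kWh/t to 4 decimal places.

W = 7.0422 kWh/t

Bond: W = 10·Wi·(1/√P80 − 1/√F80)
1/√417 = 0.048970;  1/√17563 = 0.007546
W = 10·17.0·(0.048970 − 0.007546) = 7.0422 kWh/t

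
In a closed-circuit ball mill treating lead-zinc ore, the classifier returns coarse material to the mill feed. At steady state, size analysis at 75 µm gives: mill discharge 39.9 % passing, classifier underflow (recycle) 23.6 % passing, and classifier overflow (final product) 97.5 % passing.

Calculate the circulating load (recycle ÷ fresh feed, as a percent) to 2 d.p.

Let r = R/F. Size balance at 75 µm:
r = (o − d)/(d − u)
r = (97.5 − 39.9)/(39.9 − 23.6) = 57.6/16.3 = 3.5337
CL = 100·r = 353.37 %

CL = 353.37 %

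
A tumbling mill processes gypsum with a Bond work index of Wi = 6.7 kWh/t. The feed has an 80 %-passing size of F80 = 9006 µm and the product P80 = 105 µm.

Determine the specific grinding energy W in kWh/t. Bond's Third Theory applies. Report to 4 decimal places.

W = 5.8325 kWh/t

Bond: W = 10·Wi·(1/√P80 − 1/√F80)
1/√105 = 0.097590;  1/√9006 = 0.010537
W = 10·6.7·(0.097590 − 0.010537) = 5.8325 kWh/t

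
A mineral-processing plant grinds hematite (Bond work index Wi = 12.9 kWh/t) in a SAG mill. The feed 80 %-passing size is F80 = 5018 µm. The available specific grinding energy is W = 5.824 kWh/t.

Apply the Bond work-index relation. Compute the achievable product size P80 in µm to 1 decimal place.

P80 = 284.7 µm

Bond:  W = 10 Wi (1/√P − 1/√F)
⇒ 1/√P80 = W/(10·Wi) + 1/√F80
  = 5.8240/(10·12.9) + 1/√5018 = 0.045147 + 0.014117 = 0.059264
P80 = (1/0.059264)² = 16.8736² = 284.72 µm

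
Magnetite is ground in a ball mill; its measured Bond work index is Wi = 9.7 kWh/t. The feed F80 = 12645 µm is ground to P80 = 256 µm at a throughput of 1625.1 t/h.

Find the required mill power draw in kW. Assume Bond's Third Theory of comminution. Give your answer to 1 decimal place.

W_Bond = 10·Wi·(1/√P₈₀ − 1/√F₈₀)
W = 10·9.7·(1/√256 − 1/√12645) = 10·9.7·(0.053607) = 5.1999 kWh/t
Mill draw = 5.1999 × 1625.1 = 8450.3 kW

P = 8450.3 kW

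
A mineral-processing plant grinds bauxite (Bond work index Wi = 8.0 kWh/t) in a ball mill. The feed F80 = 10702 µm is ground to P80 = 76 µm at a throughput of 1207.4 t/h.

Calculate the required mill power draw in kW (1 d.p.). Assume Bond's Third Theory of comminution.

Bond: W = 10·Wi·(1/√P80 − 1/√F80)
W = 10·8.0·(1/√76 − 1/√10702) = 10·8.0·(0.105041) = 8.4033 kWh/t
Power = W × throughput = 8.4033 kWh/t × 1207.4 t/h = 10146.2 kW

P = 10146.2 kW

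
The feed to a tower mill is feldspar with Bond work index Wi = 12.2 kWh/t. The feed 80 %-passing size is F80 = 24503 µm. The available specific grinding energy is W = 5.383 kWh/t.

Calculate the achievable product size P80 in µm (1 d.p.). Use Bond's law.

W = 10 Wi (1/√P80 − 1/√F80)  [Bond]
1/√P80 = 1/√F80 + W/(10·Wi)
  = 5.3830/(10·12.2) + 1/√24503 = 0.044123 + 0.006388 = 0.050511
P80 = (1/0.050511)² = 19.7975² = 391.94 µm

P80 = 391.9 µm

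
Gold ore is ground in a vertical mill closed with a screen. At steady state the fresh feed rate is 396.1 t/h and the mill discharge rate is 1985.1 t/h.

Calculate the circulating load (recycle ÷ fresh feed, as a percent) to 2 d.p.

Mill node: discharge = fresh + recycle.
R = M − F = 1985.1 − 396.1 = 1589.0 t/h
CL = 100·R/F = 100·1589.0/396.1 = 401.16 %

CL = 401.16 %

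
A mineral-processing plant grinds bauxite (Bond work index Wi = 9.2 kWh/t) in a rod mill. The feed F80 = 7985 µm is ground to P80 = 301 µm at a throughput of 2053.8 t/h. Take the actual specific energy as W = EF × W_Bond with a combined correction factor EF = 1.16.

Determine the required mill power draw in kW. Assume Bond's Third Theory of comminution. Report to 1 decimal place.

W = 10 Wi (P80^-0.5 − F80^-0.5)
W = 10·9.2·(1/√301 − 1/√7985) = 10·9.2·(0.046448) = 4.2732 kWh/t
Corrected W = EF·W_Bond = 1.16·4.2732 = 4.9570 kWh/t
P = W·T = 4.9570·2053.8 = 10180.6 kW

P = 10180.6 kW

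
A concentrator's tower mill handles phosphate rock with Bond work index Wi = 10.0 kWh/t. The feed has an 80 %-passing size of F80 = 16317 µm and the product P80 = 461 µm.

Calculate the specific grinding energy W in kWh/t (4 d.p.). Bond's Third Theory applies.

W_Bond = 10·Wi·(1/√P₈₀ − 1/√F₈₀)
1/√461 = 0.046575;  1/√16317 = 0.007829
W = 10·10.0·(0.046575 − 0.007829) = 3.8746 kWh/t

W = 3.8746 kWh/t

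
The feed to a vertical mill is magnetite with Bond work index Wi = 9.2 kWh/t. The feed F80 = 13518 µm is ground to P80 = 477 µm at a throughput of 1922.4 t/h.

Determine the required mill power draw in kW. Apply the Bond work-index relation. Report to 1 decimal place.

P = 6576.7 kW

Bond: W = 10·Wi·(1/√P80 − 1/√F80)
W = 10·9.2·(1/√477 − 1/√13518) = 10·9.2·(0.037186) = 3.4211 kWh/t
P = W·T = 3.4211·1922.4 = 6576.7 kW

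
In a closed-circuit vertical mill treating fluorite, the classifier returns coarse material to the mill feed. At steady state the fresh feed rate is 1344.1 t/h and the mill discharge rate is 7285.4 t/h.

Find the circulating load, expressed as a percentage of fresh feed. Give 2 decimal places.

Steady state: M = F + R.
R = M − F = 7285.4 − 1344.1 = 5941.3 t/h
CL = 100·R/F = 100·5941.3/1344.1 = 442.03 %

CL = 442.03 %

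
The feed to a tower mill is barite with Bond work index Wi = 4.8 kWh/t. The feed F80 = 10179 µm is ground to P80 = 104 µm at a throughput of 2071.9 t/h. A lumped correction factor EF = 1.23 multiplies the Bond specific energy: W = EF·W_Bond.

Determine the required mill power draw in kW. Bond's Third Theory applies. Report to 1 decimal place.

P = 10782.5 kW

W = 10 Wi (1/√P80 − 1/√F80)  [Bond]
W = 10·4.8·(1/√104 − 1/√10179) = 10·4.8·(0.088146) = 4.2310 kWh/t
Corrected W = EF·W_Bond = 1.23·4.2310 = 5.2042 kWh/t
Mill draw = 5.2042 × 2071.9 = 10782.5 kW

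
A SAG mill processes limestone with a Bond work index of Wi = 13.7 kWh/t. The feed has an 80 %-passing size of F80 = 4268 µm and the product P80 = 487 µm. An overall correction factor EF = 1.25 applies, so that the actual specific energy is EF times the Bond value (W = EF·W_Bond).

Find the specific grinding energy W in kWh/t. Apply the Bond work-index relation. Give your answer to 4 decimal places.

W = 5.1388 kWh/t

W = 10·Wi·[P80^(−½) − F80^(−½)]
1/√487 = 0.045314;  1/√4268 = 0.015307
W = 10·13.7·(0.045314 − 0.015307) = 4.1110 kWh/t
Apply correction: 4.1110 × 1.25 = 5.1388 kWh/t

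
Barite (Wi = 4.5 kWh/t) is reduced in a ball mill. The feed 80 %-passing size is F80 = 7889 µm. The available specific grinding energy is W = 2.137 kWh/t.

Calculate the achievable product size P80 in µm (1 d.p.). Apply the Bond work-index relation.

W = 10 Wi / √P80 − 10 Wi / √F80
P80^-0.5 = F80^-0.5 + W/(10 Wi)
  = 2.1370/(10·4.5) + 1/√7889 = 0.047489 + 0.011259 = 0.058748
P80 = (1/0.058748)² = 17.0220² = 289.75 µm

P80 = 289.7 µm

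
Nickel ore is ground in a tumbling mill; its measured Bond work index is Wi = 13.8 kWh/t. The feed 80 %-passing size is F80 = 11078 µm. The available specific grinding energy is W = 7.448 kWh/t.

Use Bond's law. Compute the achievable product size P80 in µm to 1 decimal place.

P80 = 248.2 µm

W = 10 Wi (1/√P80 − 1/√F80)  [Bond]
P80^(−½) = W/(10 Wi) + F80^(−½)
  = 7.4480/(10·13.8) + 1/√11078 = 0.053971 + 0.009501 = 0.063472
P80 = (1/0.063472)² = 15.7550² = 248.22 µm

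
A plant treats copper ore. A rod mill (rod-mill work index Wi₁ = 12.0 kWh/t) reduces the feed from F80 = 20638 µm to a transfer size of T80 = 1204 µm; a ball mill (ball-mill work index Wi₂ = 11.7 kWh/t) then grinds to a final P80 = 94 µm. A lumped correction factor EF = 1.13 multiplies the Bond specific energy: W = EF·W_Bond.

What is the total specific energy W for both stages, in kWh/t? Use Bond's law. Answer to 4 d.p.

W = 10·Wi·[P80^(−½) − F80^(−½)]
Stage 1 (20638→1204 µm, Wi₁=12.0): W₁ = 10·12.0·(0.028820 − 0.006961) = 2.6230 kWh/t
Stage 2 (1204→94 µm, Wi₂=11.7): W₂ = 10·11.7·(0.103142 − 0.028820) = 8.6957 kWh/t
W = W₁ + W₂ = 2.6230 + 8.6957 = 11.3188 kWh/t
W_actual = 1.13 × 11.3188 = 12.7902 kWh/t

W = 12.7902 kWh/t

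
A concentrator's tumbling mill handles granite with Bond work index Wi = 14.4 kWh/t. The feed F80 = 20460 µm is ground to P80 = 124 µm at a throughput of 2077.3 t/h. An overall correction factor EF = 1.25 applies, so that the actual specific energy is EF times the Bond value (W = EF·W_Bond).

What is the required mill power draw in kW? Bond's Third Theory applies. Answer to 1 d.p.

P = 30964.4 kW

W = 10 Wi (P80^-0.5 − F80^-0.5)
W = 10·14.4·(1/√124 − 1/√20460) = 10·14.4·(0.082812) = 11.9249 kWh/t
Corrected W = EF·W_Bond = 1.25·11.9249 = 14.9061 kWh/t
P = W·T = 14.9061·2077.3 = 30964.4 kW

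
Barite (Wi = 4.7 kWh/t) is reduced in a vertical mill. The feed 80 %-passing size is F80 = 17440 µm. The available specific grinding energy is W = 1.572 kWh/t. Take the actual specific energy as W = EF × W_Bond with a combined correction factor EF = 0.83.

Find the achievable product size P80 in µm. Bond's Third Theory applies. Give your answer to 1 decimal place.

W_Bond = 10·Wi·(1/√P₈₀ − 1/√F₈₀)
W_Bond = W / EF = 1.572 / 0.83 = 1.8940 kWh/t
1/√P80 = 1/√F80 + W_Bond/(10·Wi)
  = 1.8940/(10·4.7) + 1/√17440 = 0.040297 + 0.007572 = 0.047870
P80 = (1/0.047870)² = 20.8901² = 436.39 µm

P80 = 436.4 µm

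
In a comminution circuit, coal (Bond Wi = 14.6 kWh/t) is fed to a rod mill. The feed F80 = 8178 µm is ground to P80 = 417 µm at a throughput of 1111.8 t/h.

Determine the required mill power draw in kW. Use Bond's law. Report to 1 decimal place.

W_Bond = 10·Wi·(1/√P₈₀ − 1/√F₈₀)
W = 10·14.6·(1/√417 − 1/√8178) = 10·14.6·(0.037912) = 5.5352 kWh/t
Power = W × throughput = 5.5352 kWh/t × 1111.8 t/h = 6154.0 kW

P = 6154.0 kW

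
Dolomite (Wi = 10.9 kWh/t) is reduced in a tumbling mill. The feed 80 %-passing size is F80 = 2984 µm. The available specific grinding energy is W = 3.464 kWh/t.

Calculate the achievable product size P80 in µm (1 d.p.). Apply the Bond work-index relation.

P80 = 398.6 µm

Bond:  W = 10 Wi (1/√P − 1/√F)
⇒ 1/√P80 = W/(10 Wi) + 1/√F80
  = 3.4640/(10·10.9) + 1/√2984 = 0.031780 + 0.018306 = 0.050086
P80 = (1/0.050086)² = 19.9656² = 398.63 µm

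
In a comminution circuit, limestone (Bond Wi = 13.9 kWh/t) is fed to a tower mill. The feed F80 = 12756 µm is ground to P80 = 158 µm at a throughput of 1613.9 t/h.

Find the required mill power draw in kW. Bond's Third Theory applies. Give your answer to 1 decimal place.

Bond:  W = 10 Wi (1/√P − 1/√F)
W = 10·13.9·(1/√158 − 1/√12756) = 10·13.9·(0.070702) = 9.8275 kWh/t
Mill draw = 9.8275 × 1613.9 = 15860.7 kW

P = 15860.7 kW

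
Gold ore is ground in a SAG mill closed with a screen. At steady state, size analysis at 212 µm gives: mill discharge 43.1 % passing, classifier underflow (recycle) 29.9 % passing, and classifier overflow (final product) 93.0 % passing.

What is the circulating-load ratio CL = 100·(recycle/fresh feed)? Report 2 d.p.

CL = 378.03 %

Mass balance on the −212 µm fraction:
r = (o − d)/(d − u)
r = (93.0 − 43.1)/(43.1 − 29.9) = 49.9/13.2 = 3.7803
CL = 100·r = 378.03 %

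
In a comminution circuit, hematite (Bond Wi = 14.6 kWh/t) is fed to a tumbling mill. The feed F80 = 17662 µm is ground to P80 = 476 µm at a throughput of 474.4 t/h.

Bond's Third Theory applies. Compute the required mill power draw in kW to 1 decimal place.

W = 10 Wi (1/√P80 − 1/√F80)  [Bond]
W = 10·14.6·(1/√476 − 1/√17662) = 10·14.6·(0.038310) = 5.5933 kWh/t
P = W·T = 5.5933·474.4 = 2653.5 kW

P = 2653.5 kW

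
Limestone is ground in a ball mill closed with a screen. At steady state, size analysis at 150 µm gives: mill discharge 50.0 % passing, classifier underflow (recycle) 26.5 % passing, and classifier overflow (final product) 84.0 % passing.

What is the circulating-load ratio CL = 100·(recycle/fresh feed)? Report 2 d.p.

CL = 144.68 %

Balance %-passing 150 µm (r = R/F):
(1+r)d = ru + o → r = (o−d)/(d−u)
r = (84.0 − 50.0)/(50.0 − 26.5) = 34.0/23.5 = 1.4468
CL = 100·r = 144.68 %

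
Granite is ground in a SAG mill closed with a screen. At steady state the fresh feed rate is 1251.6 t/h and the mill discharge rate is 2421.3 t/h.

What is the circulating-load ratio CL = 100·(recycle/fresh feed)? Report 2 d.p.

CL = 93.46 %

Discharge = new feed + return, hence
R = M − F = 2421.3 − 1251.6 = 1169.7 t/h
CL = 100·R/F = 100·1169.7/1251.6 = 93.46 %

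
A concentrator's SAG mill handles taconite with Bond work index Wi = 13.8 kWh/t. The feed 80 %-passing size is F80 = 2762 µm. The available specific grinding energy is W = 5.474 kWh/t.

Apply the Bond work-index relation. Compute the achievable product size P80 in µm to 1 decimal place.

P80 = 290.3 µm

Bond: W = 10·Wi·(1/√P80 − 1/√F80)
⇒ 1/√P80 = W/(10 Wi) + 1/√F80
  = 5.4740/(10·13.8) + 1/√2762 = 0.039667 + 0.019028 = 0.058694
P80 = (1/0.058694)² = 17.0374² = 290.27 µm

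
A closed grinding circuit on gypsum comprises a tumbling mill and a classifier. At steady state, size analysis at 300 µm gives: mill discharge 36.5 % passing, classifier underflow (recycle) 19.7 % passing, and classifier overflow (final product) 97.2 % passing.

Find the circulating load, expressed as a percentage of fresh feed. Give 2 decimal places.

Balance %-passing 300 µm (r = R/F):
d + r·d = r·u + o → r(d−u) = o−d
r = (97.2 − 36.5)/(36.5 − 19.7) = 60.7/16.8 = 3.6131
CL = 100·r = 361.31 %

CL = 361.31 %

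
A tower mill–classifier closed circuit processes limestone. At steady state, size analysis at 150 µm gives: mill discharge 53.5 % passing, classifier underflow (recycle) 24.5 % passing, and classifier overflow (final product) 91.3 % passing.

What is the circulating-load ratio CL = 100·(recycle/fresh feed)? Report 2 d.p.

CL = 130.34 %

Classifier node, passing 150 µm:
Fd + Rd = Ru + Fo ⇒ R/F = (o−d)/(d−u)
r = (91.3 − 53.5)/(53.5 − 24.5) = 37.8/29.0 = 1.3034
CL = 100·r = 130.34 %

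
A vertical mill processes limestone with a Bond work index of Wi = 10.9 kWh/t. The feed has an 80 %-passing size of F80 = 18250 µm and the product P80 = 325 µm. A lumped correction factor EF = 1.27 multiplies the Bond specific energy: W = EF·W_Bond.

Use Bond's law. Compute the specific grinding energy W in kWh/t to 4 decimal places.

W = 6.6540 kWh/t

W = 10·Wi·[P80^(−½) − F80^(−½)]
1/√325 = 0.055470;  1/√18250 = 0.007402
W = 10·10.9·(0.055470 − 0.007402) = 5.2394 kWh/t
Apply correction: 5.2394 × 1.27 = 6.6540 kWh/t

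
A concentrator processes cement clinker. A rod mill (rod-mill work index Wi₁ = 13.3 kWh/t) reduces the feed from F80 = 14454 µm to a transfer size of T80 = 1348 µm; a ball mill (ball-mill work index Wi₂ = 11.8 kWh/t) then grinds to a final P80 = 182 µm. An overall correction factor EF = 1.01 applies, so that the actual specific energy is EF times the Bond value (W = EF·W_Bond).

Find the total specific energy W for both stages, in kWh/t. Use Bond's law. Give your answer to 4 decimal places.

W = 8.1295 kWh/t

W_Bond = 10·Wi·(1/√P₈₀ − 1/√F₈₀)
Stage 1 (14454→1348 µm, Wi₁=13.3): W₁ = 10·13.3·(0.027237 − 0.008318) = 2.5162 kWh/t
Stage 2 (1348→182 µm, Wi₂=11.8): W₂ = 10·11.8·(0.074125 − 0.027237) = 5.5328 kWh/t
W = W₁ + W₂ = 2.5162 + 5.5328 = 8.0490 kWh/t
With EF = 1.01: W = 8.0490·1.01 = 8.1295 kWh/t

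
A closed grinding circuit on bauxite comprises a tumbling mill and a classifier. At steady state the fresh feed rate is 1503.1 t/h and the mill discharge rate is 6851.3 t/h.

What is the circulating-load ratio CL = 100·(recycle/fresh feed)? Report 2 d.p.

CL = 355.81 %

M = F + R at steady state, so:
R = M − F = 6851.3 − 1503.1 = 5348.2 t/h
CL = 100·R/F = 100·5348.2/1503.1 = 355.81 %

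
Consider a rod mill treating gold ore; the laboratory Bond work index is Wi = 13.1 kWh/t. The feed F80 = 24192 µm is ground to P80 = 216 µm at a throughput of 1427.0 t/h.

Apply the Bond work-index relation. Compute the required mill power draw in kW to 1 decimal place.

P = 11517.6 kW

W = 10 Wi / √P80 − 10 Wi / √F80
W = 10·13.1·(1/√216 − 1/√24192) = 10·13.1·(0.061612) = 8.0712 kWh/t
P = W·T = 8.0712·1427.0 = 11517.6 kW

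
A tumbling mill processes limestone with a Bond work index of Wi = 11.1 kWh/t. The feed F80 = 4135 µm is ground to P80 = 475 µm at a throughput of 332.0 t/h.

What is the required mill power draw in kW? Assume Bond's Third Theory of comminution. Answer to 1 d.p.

P = 1117.8 kW

Bond:  W = 10 Wi (1/√P − 1/√F)
W = 10·11.1·(1/√475 − 1/√4135) = 10·11.1·(0.030332) = 3.3669 kWh/t
P_mill = W·ṁ = 3.3669·332.0 = 1117.8 kW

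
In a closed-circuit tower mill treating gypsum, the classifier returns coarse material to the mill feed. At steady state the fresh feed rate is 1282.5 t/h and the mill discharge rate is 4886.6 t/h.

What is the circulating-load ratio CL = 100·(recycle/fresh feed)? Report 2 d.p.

Discharge = new feed + return, hence
R = M − F = 4886.6 − 1282.5 = 3604.1 t/h
CL = 100·R/F = 100·3604.1/1282.5 = 281.02 %

CL = 281.02 %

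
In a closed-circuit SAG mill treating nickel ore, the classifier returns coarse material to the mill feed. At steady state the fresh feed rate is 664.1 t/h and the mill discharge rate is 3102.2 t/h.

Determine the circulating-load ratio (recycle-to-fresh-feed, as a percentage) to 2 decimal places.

Steady state: M = F + R.
R = M − F = 3102.2 − 664.1 = 2438.1 t/h
CL = 100·R/F = 100·2438.1/664.1 = 367.13 %

CL = 367.13 %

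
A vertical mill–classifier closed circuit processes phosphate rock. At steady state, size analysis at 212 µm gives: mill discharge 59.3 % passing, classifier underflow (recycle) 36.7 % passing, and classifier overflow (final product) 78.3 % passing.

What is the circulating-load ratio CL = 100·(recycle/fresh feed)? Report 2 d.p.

Mass balance on the −212 µm fraction:
(1+r)·d = r·u + o ⇒ r = (o−d)/(d−u)
r = (78.3 − 59.3)/(59.3 − 36.7) = 19.0/22.6 = 0.8407
CL = 100·r = 84.07 %

CL = 84.07 %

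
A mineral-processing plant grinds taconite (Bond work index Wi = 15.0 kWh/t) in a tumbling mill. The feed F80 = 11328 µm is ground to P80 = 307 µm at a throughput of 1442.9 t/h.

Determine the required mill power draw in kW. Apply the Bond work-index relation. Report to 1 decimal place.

W = 10 Wi (1/√P80 − 1/√F80)  [Bond]
W = 10·15.0·(1/√307 − 1/√11328) = 10·15.0·(0.047677) = 7.1516 kWh/t
P = W·T = 7.1516·1442.9 = 10319.1 kW

P = 10319.1 kW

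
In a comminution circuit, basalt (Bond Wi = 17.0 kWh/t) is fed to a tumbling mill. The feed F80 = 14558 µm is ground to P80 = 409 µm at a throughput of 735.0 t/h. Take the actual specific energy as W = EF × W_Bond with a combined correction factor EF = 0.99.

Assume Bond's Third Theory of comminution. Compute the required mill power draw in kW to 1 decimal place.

W = 10 Wi / √P80 − 10 Wi / √F80
W = 10·17.0·(1/√409 − 1/√14558) = 10·17.0·(0.041159) = 6.9970 kWh/t
Apply correction: 6.9970 × 0.99 = 6.9270 kWh/t
P_mill = W·ṁ = 6.9270·735.0 = 5091.4 kW

P = 5091.4 kW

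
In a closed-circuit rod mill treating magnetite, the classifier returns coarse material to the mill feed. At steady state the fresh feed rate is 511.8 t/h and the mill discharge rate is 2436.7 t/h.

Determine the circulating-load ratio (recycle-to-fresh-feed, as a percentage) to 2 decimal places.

CL = 376.10 %

M = F + R at steady state, so:
R = M − F = 2436.7 − 511.8 = 1924.9 t/h
CL = 100·R/F = 100·1924.9/511.8 = 376.10 %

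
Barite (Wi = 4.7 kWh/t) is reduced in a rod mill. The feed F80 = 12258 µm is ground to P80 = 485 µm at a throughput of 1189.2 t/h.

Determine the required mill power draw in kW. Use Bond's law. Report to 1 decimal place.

P = 2033.1 kW

W = 10 Wi / √P80 − 10 Wi / √F80
W = 10·4.7·(1/√485 − 1/√12258) = 10·4.7·(0.036376) = 1.7096 kWh/t
Power = W × throughput = 1.7096 kWh/t × 1189.2 t/h = 2033.1 kW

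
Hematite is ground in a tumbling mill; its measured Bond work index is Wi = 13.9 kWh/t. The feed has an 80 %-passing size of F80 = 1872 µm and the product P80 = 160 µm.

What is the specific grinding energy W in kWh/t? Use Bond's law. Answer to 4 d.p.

Bond:  W = 10 Wi (1/√P − 1/√F)
1/√160 = 0.079057;  1/√1872 = 0.023113
W = 10·13.9·(0.079057 − 0.023113) = 7.7763 kWh/t

W = 7.7763 kWh/t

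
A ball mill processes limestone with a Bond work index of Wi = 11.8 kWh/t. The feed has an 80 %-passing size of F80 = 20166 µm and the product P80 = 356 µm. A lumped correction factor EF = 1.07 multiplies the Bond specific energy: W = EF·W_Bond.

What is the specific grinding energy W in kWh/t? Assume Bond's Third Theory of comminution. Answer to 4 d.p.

W = 5.8027 kWh/t

W = 10·Wi·(P80^(-½) − F80^(-½))
1/√356 = 0.053000;  1/√20166 = 0.007042
W = 10·11.8·(0.053000 − 0.007042) = 5.4230 kWh/t
Apply correction: 5.4230 × 1.07 = 5.8027 kWh/t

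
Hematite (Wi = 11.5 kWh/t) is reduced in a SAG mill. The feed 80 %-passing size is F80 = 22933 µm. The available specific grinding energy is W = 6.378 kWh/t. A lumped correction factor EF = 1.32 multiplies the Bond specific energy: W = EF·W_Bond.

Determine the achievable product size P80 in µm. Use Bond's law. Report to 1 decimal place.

W = 10 Wi / √P80 − 10 Wi / √F80
W_Bond = W / EF = 6.378 / 1.32 = 4.8318 kWh/t
⇒ 1/√P80 = W_Bond/(10 Wi) + 1/√F80
  = 4.8318/(10·11.5) + 1/√22933 = 0.042016 + 0.006603 = 0.048619
P80 = (1/0.048619)² = 20.5680² = 423.04 µm

P80 = 423.0 µm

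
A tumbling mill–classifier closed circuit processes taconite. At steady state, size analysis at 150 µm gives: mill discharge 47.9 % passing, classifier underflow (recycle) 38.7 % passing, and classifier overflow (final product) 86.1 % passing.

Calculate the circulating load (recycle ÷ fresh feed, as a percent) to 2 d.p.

CL = 415.22 %

Classifier node, passing 150 µm:
(1+r)d = ru + o → r = (o−d)/(d−u)
r = (86.1 − 47.9)/(47.9 − 38.7) = 38.2/9.2 = 4.1522
CL = 100·r = 415.22 %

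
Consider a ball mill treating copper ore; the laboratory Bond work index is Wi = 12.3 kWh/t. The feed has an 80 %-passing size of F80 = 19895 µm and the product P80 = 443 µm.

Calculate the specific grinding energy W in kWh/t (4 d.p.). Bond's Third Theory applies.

W = 10 Wi (1/√P80 − 1/√F80)  [Bond]
1/√443 = 0.047511;  1/√19895 = 0.007090
W = 10·12.3·(0.047511 − 0.007090) = 4.9719 kWh/t

W = 4.9719 kWh/t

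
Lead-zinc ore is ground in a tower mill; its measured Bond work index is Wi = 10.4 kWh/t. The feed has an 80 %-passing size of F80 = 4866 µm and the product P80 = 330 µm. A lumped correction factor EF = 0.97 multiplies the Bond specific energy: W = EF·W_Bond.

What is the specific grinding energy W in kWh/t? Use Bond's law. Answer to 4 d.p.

W = 10 Wi / √P80 − 10 Wi / √F80
1/√330 = 0.055048;  1/√4866 = 0.014336
W = 10·10.4·(0.055048 − 0.014336) = 4.2341 kWh/t
W_actual = 0.97 × 4.2341 = 4.1071 kWh/t

W = 4.1071 kWh/t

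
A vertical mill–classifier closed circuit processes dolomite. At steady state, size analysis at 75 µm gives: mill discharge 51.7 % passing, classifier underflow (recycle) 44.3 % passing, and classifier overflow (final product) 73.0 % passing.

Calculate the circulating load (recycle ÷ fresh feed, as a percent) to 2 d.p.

Let r = R/F. Size balance at 75 µm:
d + r·d = r·u + o → r(d−u) = o−d
r = (73.0 − 51.7)/(51.7 − 44.3) = 21.3/7.4 = 2.8784
CL = 100·r = 287.84 %

CL = 287.84 %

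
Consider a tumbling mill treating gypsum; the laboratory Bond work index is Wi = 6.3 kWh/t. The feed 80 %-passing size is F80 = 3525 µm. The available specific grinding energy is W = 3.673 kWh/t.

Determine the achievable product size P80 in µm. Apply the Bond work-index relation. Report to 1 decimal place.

Bond:  W = 10 Wi (1/√P − 1/√F)
1/√P80 = 1/√F80 + W/(10·Wi)
  = 3.6730/(10·6.3) + 1/√3525 = 0.058302 + 0.016843 = 0.075145
P80 = (1/0.075145)² = 13.3077² = 177.09 µm

P80 = 177.1 µm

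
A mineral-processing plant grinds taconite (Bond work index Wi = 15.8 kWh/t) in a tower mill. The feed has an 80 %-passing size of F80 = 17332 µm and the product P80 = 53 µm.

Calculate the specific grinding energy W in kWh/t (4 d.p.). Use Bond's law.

W = 20.5028 kWh/t

W = 10 Wi (P80^-0.5 − F80^-0.5)
1/√53 = 0.137361;  1/√17332 = 0.007596
W = 10·15.8·(0.137361 − 0.007596) = 20.5028 kWh/t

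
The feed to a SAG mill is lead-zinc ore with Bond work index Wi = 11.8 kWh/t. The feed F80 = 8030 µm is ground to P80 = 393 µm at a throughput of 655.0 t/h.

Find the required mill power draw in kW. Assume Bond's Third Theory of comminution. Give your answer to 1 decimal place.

W = 10 Wi / √P80 − 10 Wi / √F80
W = 10·11.8·(1/√393 − 1/√8030) = 10·11.8·(0.039284) = 4.6355 kWh/t
Mill draw = 4.6355 × 655.0 = 3036.3 kW

P = 3036.3 kW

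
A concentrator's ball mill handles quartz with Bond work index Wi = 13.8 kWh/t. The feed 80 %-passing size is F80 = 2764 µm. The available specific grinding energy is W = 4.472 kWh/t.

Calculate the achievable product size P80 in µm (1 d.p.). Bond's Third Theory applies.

Bond: W = 10·Wi·(1/√P80 − 1/√F80)
⇒ 1/√P80 = W/(10·Wi) + 1/√F80
  = 4.4720/(10·13.8) + 1/√2764 = 0.032406 + 0.019021 = 0.051427
P80 = (1/0.051427)² = 19.4452² = 378.11 µm

P80 = 378.1 µm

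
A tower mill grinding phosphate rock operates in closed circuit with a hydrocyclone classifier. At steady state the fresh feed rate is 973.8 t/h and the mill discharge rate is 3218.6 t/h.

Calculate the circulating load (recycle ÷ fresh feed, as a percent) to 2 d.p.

CL = 230.52 %

Mill node: discharge = fresh + recycle.
R = M − F = 3218.6 − 973.8 = 2244.8 t/h
CL = 100·R/F = 100·2244.8/973.8 = 230.52 %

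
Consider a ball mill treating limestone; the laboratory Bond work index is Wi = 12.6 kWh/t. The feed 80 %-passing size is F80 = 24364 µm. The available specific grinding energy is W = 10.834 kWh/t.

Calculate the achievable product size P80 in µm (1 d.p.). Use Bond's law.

P80 = 117.2 µm

W = 10·Wi·(P80^(-½) − F80^(-½))
⇒ 1/√P80 = W/(10 Wi) + 1/√F80
  = 10.8340/(10·12.6) + 1/√24364 = 0.085984 + 0.006407 = 0.092391
P80 = (1/0.092391)² = 10.8236² = 117.15 µm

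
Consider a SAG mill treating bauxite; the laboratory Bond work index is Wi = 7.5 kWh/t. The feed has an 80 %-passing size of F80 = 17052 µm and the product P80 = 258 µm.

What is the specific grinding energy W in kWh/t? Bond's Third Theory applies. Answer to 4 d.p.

Bond:  W = 10 Wi (1/√P − 1/√F)
1/√258 = 0.062257;  1/√17052 = 0.007658
W = 10·7.5·(0.062257 − 0.007658) = 4.0950 kWh/t

W = 4.0950 kWh/t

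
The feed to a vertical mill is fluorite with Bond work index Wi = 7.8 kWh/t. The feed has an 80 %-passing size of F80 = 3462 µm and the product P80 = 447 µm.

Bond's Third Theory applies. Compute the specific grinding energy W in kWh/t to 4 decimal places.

W = 10 Wi (1/√P80 − 1/√F80)  [Bond]
1/√447 = 0.047298;  1/√3462 = 0.016996
W = 10·7.8·(0.047298 − 0.016996) = 2.3636 kWh/t

W = 2.3636 kWh/t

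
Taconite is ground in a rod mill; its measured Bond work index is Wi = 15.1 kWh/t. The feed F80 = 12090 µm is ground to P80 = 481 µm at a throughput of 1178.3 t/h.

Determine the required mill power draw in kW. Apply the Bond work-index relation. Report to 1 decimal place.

Bond:  W = 10 Wi (1/√P − 1/√F)
W = 10·15.1·(1/√481 − 1/√12090) = 10·15.1·(0.036501) = 5.5117 kWh/t
Mill draw = 5.5117 × 1178.3 = 6494.5 kW

P = 6494.5 kW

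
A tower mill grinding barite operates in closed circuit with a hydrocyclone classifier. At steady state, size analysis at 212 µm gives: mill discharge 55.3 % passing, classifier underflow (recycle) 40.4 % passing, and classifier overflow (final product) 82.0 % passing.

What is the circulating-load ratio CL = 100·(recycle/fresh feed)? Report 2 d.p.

Two-product formula at 212 µm:
(1+r)·d = r·u + o ⇒ r = (o−d)/(d−u)
r = (82.0 − 55.3)/(55.3 − 40.4) = 26.7/14.9 = 1.7919
CL = 100·r = 179.19 %

CL = 179.19 %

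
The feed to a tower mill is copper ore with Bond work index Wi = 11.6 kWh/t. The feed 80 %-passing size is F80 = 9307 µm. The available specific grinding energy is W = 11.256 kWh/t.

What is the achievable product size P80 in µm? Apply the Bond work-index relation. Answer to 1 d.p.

P80 = 86.7 µm

Bond:  W = 10 Wi (1/√P − 1/√F)
P80^-0.5 = F80^-0.5 + W/(10 Wi)
  = 11.2560/(10·11.6) + 1/√9307 = 0.097034 + 0.010366 = 0.107400
P80 = (1/0.107400)² = 9.3110² = 86.69 µm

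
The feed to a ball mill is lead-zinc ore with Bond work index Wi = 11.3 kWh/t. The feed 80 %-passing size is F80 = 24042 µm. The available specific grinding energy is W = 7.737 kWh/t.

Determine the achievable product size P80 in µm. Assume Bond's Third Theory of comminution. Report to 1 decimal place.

Bond:  W = 10 Wi (1/√P − 1/√F)
⇒ 1/√P80 = W/(10·Wi) + 1/√F80
  = 7.7370/(10·11.3) + 1/√24042 = 0.068469 + 0.006449 = 0.074918
P80 = (1/0.074918)² = 13.3479² = 178.17 µm

P80 = 178.2 µm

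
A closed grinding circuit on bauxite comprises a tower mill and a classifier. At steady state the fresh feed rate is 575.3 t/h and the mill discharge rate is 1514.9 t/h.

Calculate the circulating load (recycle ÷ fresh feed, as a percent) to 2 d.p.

CL = 163.32 %

M = F + R at steady state, so:
R = M − F = 1514.9 − 575.3 = 939.6 t/h
CL = 100·R/F = 100·939.6/575.3 = 163.32 %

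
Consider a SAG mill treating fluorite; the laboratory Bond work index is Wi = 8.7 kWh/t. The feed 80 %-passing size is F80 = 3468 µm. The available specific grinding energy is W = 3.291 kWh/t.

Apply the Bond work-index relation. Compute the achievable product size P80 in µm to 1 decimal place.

P80 = 332.9 µm

W = 10·Wi·(P80^(-½) − F80^(-½))
P80^-0.5 = F80^-0.5 + W/(10 Wi)
  = 3.2910/(10·8.7) + 1/√3468 = 0.037828 + 0.016981 = 0.054808
P80 = (1/0.054808)² = 18.2454² = 332.89 µm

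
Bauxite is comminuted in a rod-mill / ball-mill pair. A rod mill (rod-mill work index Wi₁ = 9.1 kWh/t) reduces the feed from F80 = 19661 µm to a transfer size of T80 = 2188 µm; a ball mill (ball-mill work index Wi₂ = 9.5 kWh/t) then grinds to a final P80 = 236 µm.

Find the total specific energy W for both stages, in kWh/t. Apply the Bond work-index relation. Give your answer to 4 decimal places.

W = 5.4495 kWh/t

W = 10·Wi·(P80^(-½) − F80^(-½))
Stage 1 (19661→2188 µm, Wi₁=9.1): W₁ = 10·9.1·(0.021378 − 0.007132) = 1.2964 kWh/t
Stage 2 (2188→236 µm, Wi₂=9.5): W₂ = 10·9.5·(0.065094 − 0.021378) = 4.1530 kWh/t
W = W₁ + W₂ = 1.2964 + 4.1530 = 5.4495 kWh/t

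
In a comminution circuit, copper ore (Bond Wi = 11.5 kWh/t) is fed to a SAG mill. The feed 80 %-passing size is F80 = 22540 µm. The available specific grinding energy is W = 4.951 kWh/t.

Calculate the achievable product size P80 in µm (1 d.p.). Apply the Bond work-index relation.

P80 = 404.6 µm

W = 10 Wi (1/√P80 − 1/√F80)  [Bond]
⇒ 1/√P80 = W/(10 Wi) + 1/√F80
  = 4.9510/(10·11.5) + 1/√22540 = 0.043052 + 0.006661 = 0.049713
P80 = (1/0.049713)² = 20.1155² = 404.63 µm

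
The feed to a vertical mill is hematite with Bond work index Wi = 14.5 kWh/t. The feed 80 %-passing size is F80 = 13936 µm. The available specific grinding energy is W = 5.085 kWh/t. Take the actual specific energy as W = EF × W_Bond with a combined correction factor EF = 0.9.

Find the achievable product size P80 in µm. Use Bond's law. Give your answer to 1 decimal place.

W = 10·Wi·[P80^(−½) − F80^(−½)]
W_Bond = W / EF = 5.085 / 0.9 = 5.6500 kWh/t
1/√P80 = 1/√F80 + W_Bond/(10·Wi)
  = 5.6500/(10·14.5) + 1/√13936 = 0.038966 + 0.008471 = 0.047436
P80 = (1/0.047436)² = 21.0808² = 444.40 µm

P80 = 444.4 µm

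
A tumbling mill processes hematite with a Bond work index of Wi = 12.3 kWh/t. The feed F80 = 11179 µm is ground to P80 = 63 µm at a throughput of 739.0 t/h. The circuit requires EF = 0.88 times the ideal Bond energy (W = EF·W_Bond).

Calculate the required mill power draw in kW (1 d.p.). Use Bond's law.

W = 10·Wi·[P80^(−½) − F80^(−½)]
W = 10·12.3·(1/√63 − 1/√11179) = 10·12.3·(0.116530) = 14.3332 kWh/t
W_actual = 0.88 × 14.3332 = 12.6132 kWh/t
Mill draw = 12.6132 × 739.0 = 9321.2 kW

P = 9321.2 kW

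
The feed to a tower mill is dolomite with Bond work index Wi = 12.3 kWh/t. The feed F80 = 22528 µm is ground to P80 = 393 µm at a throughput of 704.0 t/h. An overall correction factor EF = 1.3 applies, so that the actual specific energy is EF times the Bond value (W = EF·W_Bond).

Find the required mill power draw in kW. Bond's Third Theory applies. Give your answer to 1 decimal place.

W = 10·Wi·(P80^(-½) − F80^(-½))
W = 10·12.3·(1/√393 − 1/√22528) = 10·12.3·(0.043781) = 5.3850 kWh/t
Apply correction: 5.3850 × 1.3 = 7.0006 kWh/t
Mill draw = 7.0006 × 704.0 = 4928.4 kW

P = 4928.4 kW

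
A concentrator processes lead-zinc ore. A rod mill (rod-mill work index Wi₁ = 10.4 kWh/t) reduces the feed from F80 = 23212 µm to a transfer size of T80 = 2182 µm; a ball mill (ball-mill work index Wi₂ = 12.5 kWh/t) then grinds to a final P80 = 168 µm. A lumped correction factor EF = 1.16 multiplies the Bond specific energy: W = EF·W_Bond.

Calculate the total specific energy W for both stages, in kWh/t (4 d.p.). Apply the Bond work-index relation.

W = 9.8737 kWh/t

Bond:  W = 10 Wi (1/√P − 1/√F)
Stage 1 (23212→2182 µm, Wi₁=10.4): W₁ = 10·10.4·(0.021408 − 0.006564) = 1.5438 kWh/t
Stage 2 (2182→168 µm, Wi₂=12.5): W₂ = 10·12.5·(0.077152 − 0.021408) = 6.9680 kWh/t
W = W₁ + W₂ = 1.5438 + 6.9680 = 8.5118 kWh/t
With EF = 1.16: W = 8.5118·1.16 = 9.8737 kWh/t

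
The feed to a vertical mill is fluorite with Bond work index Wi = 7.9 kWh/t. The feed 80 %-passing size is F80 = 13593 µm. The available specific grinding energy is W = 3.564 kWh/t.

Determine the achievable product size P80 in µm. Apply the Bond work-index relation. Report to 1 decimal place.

P80 = 346.9 µm

W = 10·Wi·(P80^(-½) − F80^(-½))
⇒ 1/√P80 = W/(10 Wi) + 1/√F80
  = 3.5640/(10·7.9) + 1/√13593 = 0.045114 + 0.008577 = 0.053691
P80 = (1/0.053691)² = 18.6251² = 346.89 µm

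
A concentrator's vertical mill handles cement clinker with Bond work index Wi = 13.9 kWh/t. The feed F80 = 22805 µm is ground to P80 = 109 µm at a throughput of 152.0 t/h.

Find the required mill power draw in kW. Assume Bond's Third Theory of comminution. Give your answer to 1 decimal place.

P = 1883.8 kW

W = 10 Wi (1/√P80 − 1/√F80)  [Bond]
W = 10·13.9·(1/√109 − 1/√22805) = 10·13.9·(0.089161) = 12.3933 kWh/t
Mill draw = 12.3933 × 152.0 = 1883.8 kW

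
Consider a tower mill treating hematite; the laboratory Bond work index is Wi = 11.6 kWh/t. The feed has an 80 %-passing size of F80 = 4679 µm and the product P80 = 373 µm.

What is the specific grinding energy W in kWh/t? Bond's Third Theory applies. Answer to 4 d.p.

W = 4.3104 kWh/t

Bond: W = 10·Wi·(1/√P80 − 1/√F80)
1/√373 = 0.051778;  1/√4679 = 0.014619
W = 10·11.6·(0.051778 − 0.014619) = 4.3104 kWh/t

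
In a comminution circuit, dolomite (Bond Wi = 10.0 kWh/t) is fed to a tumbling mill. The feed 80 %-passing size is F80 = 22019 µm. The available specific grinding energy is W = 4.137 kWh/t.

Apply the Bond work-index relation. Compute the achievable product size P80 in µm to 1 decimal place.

P80 = 432.1 µm

W = 10 Wi (1/√P80 − 1/√F80)  [Bond]
P80^(−½) = W/(10 Wi) + F80^(−½)
  = 4.1370/(10·10.0) + 1/√22019 = 0.041370 + 0.006739 = 0.048109
P80 = (1/0.048109)² = 20.7861² = 432.06 µm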